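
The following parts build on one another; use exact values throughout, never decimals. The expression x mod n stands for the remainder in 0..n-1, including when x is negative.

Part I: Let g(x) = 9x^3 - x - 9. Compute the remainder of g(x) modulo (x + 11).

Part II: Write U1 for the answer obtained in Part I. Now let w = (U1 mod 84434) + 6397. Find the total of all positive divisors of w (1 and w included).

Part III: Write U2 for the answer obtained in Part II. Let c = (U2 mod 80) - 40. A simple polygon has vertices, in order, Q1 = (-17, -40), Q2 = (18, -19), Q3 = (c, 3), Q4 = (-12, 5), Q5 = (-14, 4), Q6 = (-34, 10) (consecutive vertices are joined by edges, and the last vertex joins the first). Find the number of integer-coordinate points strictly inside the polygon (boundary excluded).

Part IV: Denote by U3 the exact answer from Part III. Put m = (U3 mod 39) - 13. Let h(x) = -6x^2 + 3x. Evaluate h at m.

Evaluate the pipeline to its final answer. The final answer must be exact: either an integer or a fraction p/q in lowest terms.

Part I: remainder = value at the root: 9*(-11)^3 - 1*(-11)^1 - 9 = (-11979) + (11) + (-9) = -11977; answer -11977
Part II: U1 = -11977; w = 78854; 78854 = 2 * 89 * 443; sigma = (1 + 2) * (1 + 89) * (1 + 443) = 3 * 90 * 444 = 119880; answer 119880
Part III: U2 = 119880; c = 0; cross terms: (-17*-19 - 18*-40)=1043, (18*3 - 0*-19)=54, (0*5 - -12*3)=36, (-12*4 - -14*5)=22, (-14*10 - -34*4)=-4, (-34*-40 - -17*10)=1530; twice the area = |2681| = 2681; area = 2681/2; boundary points = 7 + 2 + 2 + 1 + 2 + 1 = 15; strictly interior points = area - boundary/2 + 1 = 1334; answer 1334
Part IV: U3 = 1334; m = -5; -6*(-5)^2 + 3*(-5)^1 = (-150) + (-15) = -165; answer -165

-165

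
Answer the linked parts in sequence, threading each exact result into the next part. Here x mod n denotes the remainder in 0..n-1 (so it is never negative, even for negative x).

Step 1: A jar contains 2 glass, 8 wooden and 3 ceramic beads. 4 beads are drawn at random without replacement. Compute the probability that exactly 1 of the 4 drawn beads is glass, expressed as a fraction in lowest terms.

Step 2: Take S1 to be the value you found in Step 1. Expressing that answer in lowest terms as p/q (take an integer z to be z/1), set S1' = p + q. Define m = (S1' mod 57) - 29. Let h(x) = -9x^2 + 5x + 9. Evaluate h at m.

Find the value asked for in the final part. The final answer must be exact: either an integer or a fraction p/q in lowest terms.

Step 1: total draws C(13,4) = 715; favorable C(2,1)*C(11,3) = 330; P = 6/13; answer 6/13
Step 2: S1 = 6/13; threaded value p + q = 19; m = -10; -9*(-10)^2 + 5*(-10)^1 + 9 = (-900) + (-50) + (9) = -941; answer -941

-941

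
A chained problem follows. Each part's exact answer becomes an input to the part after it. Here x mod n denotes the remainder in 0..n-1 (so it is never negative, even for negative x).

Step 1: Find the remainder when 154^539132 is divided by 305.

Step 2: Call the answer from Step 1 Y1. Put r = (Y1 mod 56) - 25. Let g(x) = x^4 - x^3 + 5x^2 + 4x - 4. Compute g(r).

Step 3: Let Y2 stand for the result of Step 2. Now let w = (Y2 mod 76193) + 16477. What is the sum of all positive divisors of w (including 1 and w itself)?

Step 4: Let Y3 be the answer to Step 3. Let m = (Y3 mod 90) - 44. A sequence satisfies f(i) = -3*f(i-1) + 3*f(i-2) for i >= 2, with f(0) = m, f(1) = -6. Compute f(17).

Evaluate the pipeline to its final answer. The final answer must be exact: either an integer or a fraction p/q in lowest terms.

Step 1: squarings mod 305: 154^1=154, 154^2=231, 154^4=291, 154^8=196, 154^16=291, 154^32=196, 154^64=291, 154^128=196, 154^256=291, 154^512=196, 154^1024=291, 154^2048=196, 154^4096=291, 154^8192=196, 154^16384=291, 154^32768=196, 154^65536=291, 154^131072=196, 154^262144=291, 154^524288=196; 154^539132 = 154^4 * 154^8 * 154^16 * 154^32 * 154^64 * 154^128 * 154^256 * 154^2048 * 154^4096 * 154^8192 * 154^524288 = 196 (mod 305); answer 196
Step 2: Y1 = 196; r = 3; 1*(3)^4 - 1*(3)^3 + 5*(3)^2 + 4*(3)^1 - 4 = (81) + (-27) + (45) + (12) + (-4) = 107; answer 107
Step 3: Y2 = 107; w = 16584; 16584 = 2^3 * 3 * 691; sigma = (1 + 2 + 4 + 8) * (1 + 3) * (1 + 691) = 15 * 4 * 692 = 41520; answer 41520
Step 4: Y3 = 41520; m = -14; f(2) = -3*(-6) + 3*(-14) = -24; iterating: f(2)=-24, f(3)=54, f(4)=-234, f(5)=864, f(6)=-3294, f(7)=12474, f(8)=-47304, f(9)=179334, f(10)=-679914, f(11)=2577744, f(12)=-9772974, f(13)=37052154, f(14)=-140475384, f(15)=532582614, f(16)=-2019173994, f(17)=7655269824; answer 7655269824

7655269824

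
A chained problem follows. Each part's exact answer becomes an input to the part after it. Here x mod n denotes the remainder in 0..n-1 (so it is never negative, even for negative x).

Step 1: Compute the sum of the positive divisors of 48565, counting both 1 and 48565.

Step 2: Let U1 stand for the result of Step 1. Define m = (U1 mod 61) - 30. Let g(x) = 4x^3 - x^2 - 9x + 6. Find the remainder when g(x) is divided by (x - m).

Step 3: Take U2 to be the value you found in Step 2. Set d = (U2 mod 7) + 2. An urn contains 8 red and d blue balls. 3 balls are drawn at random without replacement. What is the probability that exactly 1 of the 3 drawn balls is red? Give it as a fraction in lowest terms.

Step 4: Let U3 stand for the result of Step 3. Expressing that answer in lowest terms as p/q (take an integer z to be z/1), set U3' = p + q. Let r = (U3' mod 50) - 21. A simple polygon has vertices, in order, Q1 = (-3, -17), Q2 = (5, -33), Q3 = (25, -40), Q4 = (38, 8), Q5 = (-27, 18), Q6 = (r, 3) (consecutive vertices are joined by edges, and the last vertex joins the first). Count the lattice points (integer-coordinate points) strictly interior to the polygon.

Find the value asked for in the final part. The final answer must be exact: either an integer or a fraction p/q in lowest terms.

Step 1: 48565 = 5 * 11 * 883; sigma = (1 + 5) * (1 + 11) * (1 + 883) = 6 * 12 * 884 = 63648; answer 63648
Step 2: U1 = 63648; m = -5; remainder = value at the root: 4*(-5)^3 - 1*(-5)^2 - 9*(-5)^1 + 6 = (-500) + (-25) + (45) + (6) = -474; answer -474
Step 3: U2 = -474; d = 4; total draws C(12,3) = 220; favorable C(8,1)*C(4,2) = 48; P = 12/55; answer 12/55
Step 4: U3 = 12/55; threaded value p + q = 67; r = -4; cross terms: (-3*-33 - 5*-17)=184, (5*-40 - 25*-33)=625, (25*8 - 38*-40)=1720, (38*18 - -27*8)=900, (-27*3 - -4*18)=-9, (-4*-17 - -3*3)=77; twice the area = |3497| = 3497; area = 3497/2; boundary points = 8 + 1 + 1 + 5 + 1 + 1 = 17; strictly interior points = area - boundary/2 + 1 = 1741; answer 1741

1741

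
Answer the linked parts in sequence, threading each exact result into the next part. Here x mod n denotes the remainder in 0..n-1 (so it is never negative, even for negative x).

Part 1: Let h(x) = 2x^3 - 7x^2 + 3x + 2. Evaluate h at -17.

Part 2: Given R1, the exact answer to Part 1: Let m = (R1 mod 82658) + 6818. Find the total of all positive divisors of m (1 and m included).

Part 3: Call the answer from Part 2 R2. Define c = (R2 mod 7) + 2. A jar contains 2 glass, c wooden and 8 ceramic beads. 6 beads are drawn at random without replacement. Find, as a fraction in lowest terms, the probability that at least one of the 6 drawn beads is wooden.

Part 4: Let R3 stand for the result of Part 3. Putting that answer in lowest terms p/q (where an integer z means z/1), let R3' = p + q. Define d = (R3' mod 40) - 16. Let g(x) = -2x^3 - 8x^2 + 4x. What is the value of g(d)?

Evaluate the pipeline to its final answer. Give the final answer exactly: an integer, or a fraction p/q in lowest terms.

266

Part 1: 2*(-17)^3 - 7*(-17)^2 + 3*(-17)^1 + 2 = (-9826) + (-2023) + (-51) + (2) = -11898; answer -11898
Part 2: R1 = -11898; m = 77578; 77578 = 2 * 79 * 491; sigma = (1 + 2) * (1 + 79) * (1 + 491) = 3 * 80 * 492 = 118080; answer 118080
Part 3: R2 = 118080; c = 6; total draws C(16,6) = 8008; complement C(10,6) = 210; favorable 8008 - 210 = 7798; P = 557/572; answer 557/572
Part 4: R3 = 557/572; threaded value p + q = 1129; d = -7; -2*(-7)^3 - 8*(-7)^2 + 4*(-7)^1 = (686) + (-392) + (-28) = 266; answer 266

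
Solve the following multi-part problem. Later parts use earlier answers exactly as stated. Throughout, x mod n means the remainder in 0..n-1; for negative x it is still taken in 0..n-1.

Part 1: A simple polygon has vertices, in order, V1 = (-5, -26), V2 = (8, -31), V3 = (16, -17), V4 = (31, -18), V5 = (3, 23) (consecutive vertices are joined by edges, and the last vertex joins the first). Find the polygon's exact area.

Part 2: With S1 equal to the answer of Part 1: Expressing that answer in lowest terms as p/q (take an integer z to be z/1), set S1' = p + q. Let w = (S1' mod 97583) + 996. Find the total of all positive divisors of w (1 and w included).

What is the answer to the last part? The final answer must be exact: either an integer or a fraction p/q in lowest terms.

Part 1: cross terms: (-5*-31 - 8*-26)=363, (8*-17 - 16*-31)=360, (16*-18 - 31*-17)=239, (31*23 - 3*-18)=767, (3*-26 - -5*23)=37; twice the area = |1766| = 1766; area = 883; answer 883
Part 2: S1 = 883; threaded value p + q = 884; w = 1880; 1880 = 2^3 * 5 * 47; sigma = (1 + 2 + 4 + 8) * (1 + 5) * (1 + 47) = 15 * 6 * 48 = 4320; answer 4320

4320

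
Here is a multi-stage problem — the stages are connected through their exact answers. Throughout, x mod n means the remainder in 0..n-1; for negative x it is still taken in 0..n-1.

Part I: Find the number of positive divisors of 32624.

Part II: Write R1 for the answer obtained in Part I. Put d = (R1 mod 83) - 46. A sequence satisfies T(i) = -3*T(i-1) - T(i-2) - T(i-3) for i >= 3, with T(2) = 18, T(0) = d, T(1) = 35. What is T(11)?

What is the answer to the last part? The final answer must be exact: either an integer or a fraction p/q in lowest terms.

-129953

Part I: 32624 = 2^4 * 2039; number of divisors = (4+1) * (1+1) = 10; answer 10
Part II: R1 = 10; d = -36; T(3) = -3*(18) - 1*(35) - 1*(-36) = -53; iterating: T(3)=-53, T(4)=106, T(5)=-283, T(6)=796, T(7)=-2211, T(8)=6120, T(9)=-16945, T(10)=46926, T(11)=-129953; answer -129953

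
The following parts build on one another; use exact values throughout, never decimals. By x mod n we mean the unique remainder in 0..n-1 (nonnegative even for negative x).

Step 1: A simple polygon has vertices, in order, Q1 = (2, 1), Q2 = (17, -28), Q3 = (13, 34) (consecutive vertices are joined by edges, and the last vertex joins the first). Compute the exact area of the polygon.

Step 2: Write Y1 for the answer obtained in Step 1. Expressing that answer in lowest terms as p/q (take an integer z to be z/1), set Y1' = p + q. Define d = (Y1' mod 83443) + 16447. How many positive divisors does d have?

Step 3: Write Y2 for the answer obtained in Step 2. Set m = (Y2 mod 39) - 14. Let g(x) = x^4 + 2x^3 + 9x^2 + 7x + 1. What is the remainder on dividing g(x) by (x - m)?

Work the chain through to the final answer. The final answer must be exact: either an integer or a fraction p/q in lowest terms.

Step 1: cross terms: (2*-28 - 17*1)=-73, (17*34 - 13*-28)=942, (13*1 - 2*34)=-55; twice the area = |814| = 814; area = 407; answer 407
Step 2: Y1 = 407; threaded value p + q = 408; d = 16855; 16855 = 5 * 3371; number of divisors = (1+1) * (1+1) = 4; answer 4
Step 3: Y2 = 4; m = -10; remainder = value at the root: 1*(-10)^4 + 2*(-10)^3 + 9*(-10)^2 + 7*(-10)^1 + 1 = (10000) + (-2000) + (900) + (-70) + (1) = 8831; answer 8831

8831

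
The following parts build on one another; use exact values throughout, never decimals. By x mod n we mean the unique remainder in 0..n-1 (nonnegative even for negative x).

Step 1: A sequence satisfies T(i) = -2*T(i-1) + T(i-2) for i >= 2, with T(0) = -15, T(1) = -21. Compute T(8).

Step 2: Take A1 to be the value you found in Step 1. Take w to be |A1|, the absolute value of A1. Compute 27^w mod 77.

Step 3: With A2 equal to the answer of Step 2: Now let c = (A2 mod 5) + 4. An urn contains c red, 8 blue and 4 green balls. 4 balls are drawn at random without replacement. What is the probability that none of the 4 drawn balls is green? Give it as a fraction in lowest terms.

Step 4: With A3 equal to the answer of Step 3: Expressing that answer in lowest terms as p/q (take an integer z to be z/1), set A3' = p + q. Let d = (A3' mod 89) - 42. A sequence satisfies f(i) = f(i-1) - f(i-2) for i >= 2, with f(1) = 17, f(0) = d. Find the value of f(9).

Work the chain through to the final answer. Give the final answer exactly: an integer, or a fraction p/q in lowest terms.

Step 1: T(2) = -2*(-21) + 1*(-15) = 27; iterating: T(2)=27, T(3)=-75, T(4)=177, T(5)=-429, T(6)=1035, T(7)=-2499, T(8)=6033; answer 6033
Step 2: A1 = 6033; w = 6033; squarings mod 77: 27^1=27, 27^2=36, 27^4=64, 27^8=15, 27^16=71, 27^32=36, 27^64=64, 27^128=15, 27^256=71, 27^512=36, 27^1024=64, 27^2048=15, 27^4096=71; 27^6033 = 27^1 * 27^16 * 27^128 * 27^256 * 27^512 * 27^1024 * 27^4096 = 48 (mod 77); answer 48
Step 3: A2 = 48; c = 7; total draws C(19,4) = 3876; favorable C(15,4) = 1365; P = 455/1292; answer 455/1292
Step 4: A3 = 455/1292; threaded value p + q = 1747; d = 14; f(2) = 1*(17) - 1*(14) = 3; iterating: f(2)=3, f(3)=-14, f(4)=-17, f(5)=-3, f(6)=14, f(7)=17, f(8)=3, f(9)=-14; answer -14

-14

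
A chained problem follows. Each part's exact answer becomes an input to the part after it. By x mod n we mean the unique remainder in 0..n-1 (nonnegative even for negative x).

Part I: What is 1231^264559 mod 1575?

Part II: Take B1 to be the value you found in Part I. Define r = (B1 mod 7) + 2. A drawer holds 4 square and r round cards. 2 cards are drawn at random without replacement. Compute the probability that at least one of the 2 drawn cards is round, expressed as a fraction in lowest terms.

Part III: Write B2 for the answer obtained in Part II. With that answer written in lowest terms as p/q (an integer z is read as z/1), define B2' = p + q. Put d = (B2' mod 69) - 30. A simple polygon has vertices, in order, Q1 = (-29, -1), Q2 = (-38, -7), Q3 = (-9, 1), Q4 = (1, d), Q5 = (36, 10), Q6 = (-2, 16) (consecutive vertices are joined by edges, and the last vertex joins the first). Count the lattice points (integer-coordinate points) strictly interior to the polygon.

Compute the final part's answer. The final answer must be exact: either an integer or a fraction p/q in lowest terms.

762

Part I: squarings mod 1575: 1231^1=1231, 1231^2=211, 1231^4=421, 1231^8=841, 1231^16=106, 1231^32=211, 1231^64=421, 1231^128=841, 1231^256=106, 1231^512=211, 1231^1024=421, 1231^2048=841, 1231^4096=106, 1231^8192=211, 1231^16384=421, 1231^32768=841, 1231^65536=106, 1231^131072=211, 1231^262144=421; 1231^264559 = 1231^1 * 1231^2 * 1231^4 * 1231^8 * 1231^32 * 1231^64 * 1231^256 * 1231^2048 * 1231^262144 = 1546 (mod 1575); answer 1546
Part II: B1 = 1546; r = 8; total draws C(12,2) = 66; complement C(4,2) = 6; favorable 66 - 6 = 60; P = 10/11; answer 10/11
Part III: B2 = 10/11; threaded value p + q = 21; d = -9; cross terms: (-29*-7 - -38*-1)=165, (-38*1 - -9*-7)=-101, (-9*-9 - 1*1)=80, (1*10 - 36*-9)=334, (36*16 - -2*10)=596, (-2*-1 - -29*16)=466; twice the area = |1540| = 1540; area = 770; boundary points = 3 + 1 + 10 + 1 + 2 + 1 = 18; strictly interior points = area - boundary/2 + 1 = 762; answer 762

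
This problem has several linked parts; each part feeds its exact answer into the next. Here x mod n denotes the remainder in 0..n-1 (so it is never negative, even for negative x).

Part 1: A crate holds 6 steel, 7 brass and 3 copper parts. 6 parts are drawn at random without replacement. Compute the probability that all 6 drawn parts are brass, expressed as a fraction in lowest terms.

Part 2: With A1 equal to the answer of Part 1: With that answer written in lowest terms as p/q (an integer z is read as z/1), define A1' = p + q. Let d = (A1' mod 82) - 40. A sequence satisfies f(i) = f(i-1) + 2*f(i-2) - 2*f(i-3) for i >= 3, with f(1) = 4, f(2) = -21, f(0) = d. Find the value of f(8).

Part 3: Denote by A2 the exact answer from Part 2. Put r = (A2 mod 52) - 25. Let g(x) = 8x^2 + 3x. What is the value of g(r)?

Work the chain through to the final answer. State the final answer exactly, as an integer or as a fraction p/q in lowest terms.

26

Part 1: total draws C(16,6) = 8008; favorable C(7,6) = 7; P = 1/1144; answer 1/1144
Part 2: A1 = 1/1144; threaded value p + q = 1145; d = 39; f(3) = 1*(-21) + 2*(4) - 2*(39) = -91; iterating: f(3)=-91, f(4)=-141, f(5)=-281, f(6)=-381, f(7)=-661, f(8)=-861; answer -861
Part 3: A2 = -861; r = -2; 8*(-2)^2 + 3*(-2)^1 = (32) + (-6) = 26; answer 26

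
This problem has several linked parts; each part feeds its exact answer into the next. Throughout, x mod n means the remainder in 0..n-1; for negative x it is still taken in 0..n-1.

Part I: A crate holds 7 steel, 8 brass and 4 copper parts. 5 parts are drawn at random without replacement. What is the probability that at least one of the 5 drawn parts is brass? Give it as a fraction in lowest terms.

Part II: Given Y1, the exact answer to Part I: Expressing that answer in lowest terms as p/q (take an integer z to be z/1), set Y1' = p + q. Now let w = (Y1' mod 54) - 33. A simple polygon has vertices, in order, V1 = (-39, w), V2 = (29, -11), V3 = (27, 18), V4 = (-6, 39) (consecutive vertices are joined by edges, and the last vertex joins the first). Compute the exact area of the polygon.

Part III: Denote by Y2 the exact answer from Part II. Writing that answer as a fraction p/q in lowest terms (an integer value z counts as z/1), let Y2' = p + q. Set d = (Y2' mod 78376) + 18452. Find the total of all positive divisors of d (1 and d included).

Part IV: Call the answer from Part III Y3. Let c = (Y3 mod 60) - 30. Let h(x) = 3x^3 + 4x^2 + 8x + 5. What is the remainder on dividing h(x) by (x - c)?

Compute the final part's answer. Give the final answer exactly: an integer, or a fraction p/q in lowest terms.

Part I: total draws C(19,5) = 11628; complement C(11,5) = 462; favorable 11628 - 462 = 11166; P = 1861/1938; answer 1861/1938
Part II: Y1 = 1861/1938; threaded value p + q = 3799; w = -14; cross terms: (-39*-11 - 29*-14)=835, (29*18 - 27*-11)=819, (27*39 - -6*18)=1161, (-6*-14 - -39*39)=1605; twice the area = |4420| = 4420; area = 2210; answer 2210
Part III: Y2 = 2210; threaded value p + q = 2211; d = 20663; 20663 is prime, so its only divisors are 1 and 20663; sigma = 1 + 20663 = 20664; answer 20664
Part IV: Y3 = 20664; c = -6; remainder = value at the root: 3*(-6)^3 + 4*(-6)^2 + 8*(-6)^1 + 5 = (-648) + (144) + (-48) + (5) = -547; answer -547

-547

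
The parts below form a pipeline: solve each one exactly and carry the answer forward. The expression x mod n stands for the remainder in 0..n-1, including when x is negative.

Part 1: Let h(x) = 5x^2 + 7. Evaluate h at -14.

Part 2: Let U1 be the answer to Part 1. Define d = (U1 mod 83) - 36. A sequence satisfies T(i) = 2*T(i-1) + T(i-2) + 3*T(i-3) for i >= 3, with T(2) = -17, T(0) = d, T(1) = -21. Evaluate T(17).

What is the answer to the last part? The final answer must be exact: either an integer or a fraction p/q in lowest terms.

Part 1: 5*(-14)^2 + 7 = (980) + (7) = 987; answer 987
Part 2: U1 = 987; d = 38; T(3) = 2*(-17) + 1*(-21) + 3*(38) = 59; iterating: T(3)=59, T(4)=38, T(5)=84, T(6)=383, T(7)=964, T(8)=2563, T(9)=7239, T(10)=19933, T(11)=54794, T(12)=151238, T(13)=417069, T(14)=1149758, T(15)=3170299, T(16)=8741563, T(17)=24102699; answer 24102699

24102699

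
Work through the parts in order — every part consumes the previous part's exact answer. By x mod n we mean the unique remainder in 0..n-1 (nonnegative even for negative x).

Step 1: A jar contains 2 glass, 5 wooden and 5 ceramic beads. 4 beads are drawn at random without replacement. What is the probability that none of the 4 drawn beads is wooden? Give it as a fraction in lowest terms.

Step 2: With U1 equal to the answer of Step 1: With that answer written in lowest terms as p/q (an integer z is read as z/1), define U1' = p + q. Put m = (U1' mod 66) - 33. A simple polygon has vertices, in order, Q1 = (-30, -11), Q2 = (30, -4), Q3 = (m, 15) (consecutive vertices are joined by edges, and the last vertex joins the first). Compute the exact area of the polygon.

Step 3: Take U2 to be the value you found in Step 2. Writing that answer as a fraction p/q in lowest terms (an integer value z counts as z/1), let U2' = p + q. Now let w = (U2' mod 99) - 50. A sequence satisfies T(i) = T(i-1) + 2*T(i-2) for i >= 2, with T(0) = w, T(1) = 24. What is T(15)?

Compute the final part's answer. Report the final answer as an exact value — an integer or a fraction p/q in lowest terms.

-109196

Step 1: total draws C(12,4) = 495; favorable C(7,4) = 35; P = 7/99; answer 7/99
Step 2: U1 = 7/99; threaded value p + q = 106; m = 7; cross terms: (-30*-4 - 30*-11)=450, (30*15 - 7*-4)=478, (7*-11 - -30*15)=373; twice the area = |1301| = 1301; area = 1301/2; answer 1301/2
Step 3: U2 = 1301/2; threaded value p + q = 1303; w = -34; T(2) = 1*(24) + 2*(-34) = -44; iterating: T(2)=-44, T(3)=4, T(4)=-84, T(5)=-76, T(6)=-244, T(7)=-396, T(8)=-884, T(9)=-1676, T(10)=-3444, T(11)=-6796, T(12)=-13684, T(13)=-27276, T(14)=-54644, T(15)=-109196; answer -109196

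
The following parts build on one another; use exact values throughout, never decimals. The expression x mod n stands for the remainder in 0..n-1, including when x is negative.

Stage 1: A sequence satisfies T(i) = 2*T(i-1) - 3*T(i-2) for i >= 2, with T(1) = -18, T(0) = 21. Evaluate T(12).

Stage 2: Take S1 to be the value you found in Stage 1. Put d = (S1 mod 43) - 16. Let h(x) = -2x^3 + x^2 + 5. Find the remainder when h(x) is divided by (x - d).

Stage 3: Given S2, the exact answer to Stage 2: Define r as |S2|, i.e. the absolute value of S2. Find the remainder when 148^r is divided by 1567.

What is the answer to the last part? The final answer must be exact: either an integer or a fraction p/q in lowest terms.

559

Stage 1: T(2) = 2*(-18) - 3*(21) = -99; iterating: T(2)=-99, T(3)=-144, T(4)=9, T(5)=450, T(6)=873, T(7)=396, T(8)=-1827, T(9)=-4842, T(10)=-4203, T(11)=6120, T(12)=24849; answer 24849
Stage 2: S1 = 24849; d = 22; remainder = value at the root: -2*(22)^3 + 1*(22)^2 + 5 = (-21296) + (484) + (5) = -20807; answer -20807
Stage 3: S2 = -20807; r = 20807; squarings mod 1567: 148^1=148, 148^2=1533, 148^4=1156, 148^8=1252, 148^16=504, 148^32=162, 148^64=1172, 148^128=892, 148^256=1195, 148^512=488, 148^1024=1527, 148^2048=33, 148^4096=1089, 148^8192=1269, 148^16384=1052; 148^20807 = 148^1 * 148^2 * 148^4 * 148^64 * 148^256 * 148^4096 * 148^16384 = 559 (mod 1567); answer 559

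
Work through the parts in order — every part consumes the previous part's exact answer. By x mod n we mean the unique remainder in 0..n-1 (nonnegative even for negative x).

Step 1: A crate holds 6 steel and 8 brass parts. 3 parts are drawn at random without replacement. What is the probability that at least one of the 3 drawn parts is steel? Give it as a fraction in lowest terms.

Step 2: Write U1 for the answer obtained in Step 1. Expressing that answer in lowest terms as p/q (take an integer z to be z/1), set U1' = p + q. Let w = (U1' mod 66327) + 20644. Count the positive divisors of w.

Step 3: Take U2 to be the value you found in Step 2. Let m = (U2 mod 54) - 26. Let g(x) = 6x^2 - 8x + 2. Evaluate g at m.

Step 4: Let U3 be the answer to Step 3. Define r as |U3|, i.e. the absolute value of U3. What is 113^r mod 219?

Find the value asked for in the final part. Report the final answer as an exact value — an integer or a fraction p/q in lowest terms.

70

Step 1: total draws C(14,3) = 364; complement C(8,3) = 56; favorable 364 - 56 = 308; P = 11/13; answer 11/13
Step 2: U1 = 11/13; threaded value p + q = 24; w = 20668; 20668 = 2^2 * 5167; number of divisors = (2+1) * (1+1) = 6; answer 6
Step 3: U2 = 6; m = -20; 6*(-20)^2 - 8*(-20)^1 + 2 = (2400) + (160) + (2) = 2562; answer 2562
Step 4: U3 = 2562; r = 2562; squarings mod 219: 113^1=113, 113^2=67, 113^4=109, 113^8=55, 113^16=178, 113^32=148, 113^64=4, 113^128=16, 113^256=37, 113^512=55, 113^1024=178, 113^2048=148; 113^2562 = 113^2 * 113^512 * 113^2048 = 70 (mod 219); answer 70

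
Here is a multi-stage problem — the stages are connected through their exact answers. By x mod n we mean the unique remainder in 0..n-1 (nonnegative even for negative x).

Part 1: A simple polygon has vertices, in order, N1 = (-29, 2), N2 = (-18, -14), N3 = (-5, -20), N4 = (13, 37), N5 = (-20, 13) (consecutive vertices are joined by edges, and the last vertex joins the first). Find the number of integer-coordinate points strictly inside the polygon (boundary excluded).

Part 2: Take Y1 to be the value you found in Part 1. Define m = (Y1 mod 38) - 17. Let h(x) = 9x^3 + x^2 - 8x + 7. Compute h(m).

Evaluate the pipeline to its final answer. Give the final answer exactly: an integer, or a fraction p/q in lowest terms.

52675

Part 1: cross terms: (-29*-14 - -18*2)=442, (-18*-20 - -5*-14)=290, (-5*37 - 13*-20)=75, (13*13 - -20*37)=909, (-20*2 - -29*13)=337; twice the area = |2053| = 2053; area = 2053/2; boundary points = 1 + 1 + 3 + 3 + 1 = 9; strictly interior points = area - boundary/2 + 1 = 1023; answer 1023
Part 2: Y1 = 1023; m = 18; 9*(18)^3 + 1*(18)^2 - 8*(18)^1 + 7 = (52488) + (324) + (-144) + (7) = 52675; answer 52675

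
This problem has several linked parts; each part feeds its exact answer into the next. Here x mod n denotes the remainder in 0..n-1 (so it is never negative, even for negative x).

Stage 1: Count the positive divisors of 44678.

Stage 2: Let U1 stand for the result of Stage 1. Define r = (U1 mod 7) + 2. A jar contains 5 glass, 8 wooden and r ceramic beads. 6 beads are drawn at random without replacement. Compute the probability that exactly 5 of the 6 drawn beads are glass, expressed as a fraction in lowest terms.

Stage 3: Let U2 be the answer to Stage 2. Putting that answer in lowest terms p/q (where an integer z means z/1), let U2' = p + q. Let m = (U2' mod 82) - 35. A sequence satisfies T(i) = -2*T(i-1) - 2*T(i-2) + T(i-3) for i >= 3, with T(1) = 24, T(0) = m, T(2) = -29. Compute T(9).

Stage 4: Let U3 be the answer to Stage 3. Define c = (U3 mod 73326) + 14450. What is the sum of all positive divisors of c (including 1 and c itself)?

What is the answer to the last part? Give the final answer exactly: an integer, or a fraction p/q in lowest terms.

26208

Stage 1: 44678 = 2 * 89 * 251; number of divisors = (1+1) * (1+1) * (1+1) = 8; answer 8
Stage 2: U1 = 8; r = 3; total draws C(16,6) = 8008; favorable C(5,5)*C(11,1) = 11; P = 1/728; answer 1/728
Stage 3: U2 = 1/728; threaded value p + q = 729; m = 38; T(3) = -2*(-29) - 2*(24) + 1*(38) = 48; iterating: T(3)=48, T(4)=-14, T(5)=-97, T(6)=270, T(7)=-360, T(8)=83, T(9)=824; answer 824
Stage 4: U3 = 824; c = 15274; 15274 = 2 * 7 * 1091; sigma = (1 + 2) * (1 + 7) * (1 + 1091) = 3 * 8 * 1092 = 26208; answer 26208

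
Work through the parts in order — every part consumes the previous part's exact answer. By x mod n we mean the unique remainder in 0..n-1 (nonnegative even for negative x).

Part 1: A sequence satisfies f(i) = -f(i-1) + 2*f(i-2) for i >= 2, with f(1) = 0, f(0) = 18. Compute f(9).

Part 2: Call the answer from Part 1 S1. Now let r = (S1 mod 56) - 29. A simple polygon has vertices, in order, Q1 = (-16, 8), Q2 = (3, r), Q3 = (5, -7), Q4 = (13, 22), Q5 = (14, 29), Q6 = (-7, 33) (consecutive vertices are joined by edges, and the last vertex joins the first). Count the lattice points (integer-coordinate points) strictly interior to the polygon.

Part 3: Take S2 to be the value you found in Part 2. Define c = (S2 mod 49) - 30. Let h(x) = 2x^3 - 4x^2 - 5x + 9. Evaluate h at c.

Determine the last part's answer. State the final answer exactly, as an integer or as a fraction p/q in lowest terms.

Part 1: f(2) = -1*(0) + 2*(18) = 36; iterating: f(2)=36, f(3)=-36, f(4)=108, f(5)=-180, f(6)=396, f(7)=-756, f(8)=1548, f(9)=-3060; answer -3060
Part 2: S1 = -3060; r = -9; cross terms: (-16*-9 - 3*8)=120, (3*-7 - 5*-9)=24, (5*22 - 13*-7)=201, (13*29 - 14*22)=69, (14*33 - -7*29)=665, (-7*8 - -16*33)=472; twice the area = |1551| = 1551; area = 1551/2; boundary points = 1 + 2 + 1 + 1 + 1 + 1 = 7; strictly interior points = area - boundary/2 + 1 = 773; answer 773
Part 3: S2 = 773; c = 8; 2*(8)^3 - 4*(8)^2 - 5*(8)^1 + 9 = (1024) + (-256) + (-40) + (9) = 737; answer 737

737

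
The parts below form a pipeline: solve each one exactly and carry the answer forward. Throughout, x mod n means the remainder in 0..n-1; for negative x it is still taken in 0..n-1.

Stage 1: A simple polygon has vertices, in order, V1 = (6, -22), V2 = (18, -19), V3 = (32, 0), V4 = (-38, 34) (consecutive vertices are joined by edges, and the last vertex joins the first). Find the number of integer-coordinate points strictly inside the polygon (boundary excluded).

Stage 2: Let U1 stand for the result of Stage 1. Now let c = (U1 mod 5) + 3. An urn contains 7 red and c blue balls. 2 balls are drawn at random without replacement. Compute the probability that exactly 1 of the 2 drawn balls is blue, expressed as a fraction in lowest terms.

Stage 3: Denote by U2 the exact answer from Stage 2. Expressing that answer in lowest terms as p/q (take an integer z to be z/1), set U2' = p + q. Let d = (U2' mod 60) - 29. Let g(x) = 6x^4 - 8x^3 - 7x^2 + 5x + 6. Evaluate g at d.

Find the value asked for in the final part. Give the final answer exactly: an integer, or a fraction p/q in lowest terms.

Stage 1: cross terms: (6*-19 - 18*-22)=282, (18*0 - 32*-19)=608, (32*34 - -38*0)=1088, (-38*-22 - 6*34)=632; twice the area = |2610| = 2610; area = 1305; boundary points = 3 + 1 + 2 + 4 = 10; strictly interior points = area - boundary/2 + 1 = 1301; answer 1301
Stage 2: U1 = 1301; c = 4; total draws C(11,2) = 55; favorable C(4,1)*C(7,1) = 28; P = 28/55; answer 28/55
Stage 3: U2 = 28/55; threaded value p + q = 83; d = -6; 6*(-6)^4 - 8*(-6)^3 - 7*(-6)^2 + 5*(-6)^1 + 6 = (7776) + (1728) + (-252) + (-30) + (6) = 9228; answer 9228

9228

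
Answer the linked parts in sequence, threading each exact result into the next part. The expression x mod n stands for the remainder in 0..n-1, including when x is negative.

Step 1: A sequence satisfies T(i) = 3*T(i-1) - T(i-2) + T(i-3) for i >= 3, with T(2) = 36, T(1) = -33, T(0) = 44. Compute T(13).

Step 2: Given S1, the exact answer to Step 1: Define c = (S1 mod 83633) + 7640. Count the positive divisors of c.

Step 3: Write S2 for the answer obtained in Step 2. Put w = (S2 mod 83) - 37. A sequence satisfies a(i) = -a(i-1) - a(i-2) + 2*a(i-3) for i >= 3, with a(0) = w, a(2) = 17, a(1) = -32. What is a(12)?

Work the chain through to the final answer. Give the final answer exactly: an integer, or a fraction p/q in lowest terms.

Step 1: T(3) = 3*(36) - 1*(-33) + 1*(44) = 185; iterating: T(3)=185, T(4)=486, T(5)=1309, T(6)=3626, T(7)=10055, T(8)=27848, T(9)=77115, T(10)=213552, T(11)=591389, T(12)=1637730, T(13)=4535353; answer 4535353
Step 2: S1 = 4535353; c = 26811; 26811 = 3^4 * 331; number of divisors = (4+1) * (1+1) = 10; answer 10
Step 3: S2 = 10; w = -27; a(3) = -1*(17) - 1*(-32) + 2*(-27) = -39; iterating: a(3)=-39, a(4)=-42, a(5)=115, a(6)=-151, a(7)=-48, a(8)=429, a(9)=-683, a(10)=158, a(11)=1383, a(12)=-2907; answer -2907

-2907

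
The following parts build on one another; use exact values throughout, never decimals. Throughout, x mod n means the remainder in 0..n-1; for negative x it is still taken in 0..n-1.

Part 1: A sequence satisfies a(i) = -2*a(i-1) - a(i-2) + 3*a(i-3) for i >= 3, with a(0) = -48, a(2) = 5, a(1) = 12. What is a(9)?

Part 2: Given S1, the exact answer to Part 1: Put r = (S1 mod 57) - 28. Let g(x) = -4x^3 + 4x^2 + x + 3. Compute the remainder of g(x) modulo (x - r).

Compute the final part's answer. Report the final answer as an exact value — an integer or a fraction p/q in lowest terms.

2299

Part 1: a(3) = -2*(5) - 1*(12) + 3*(-48) = -166; iterating: a(3)=-166, a(4)=363, a(5)=-545, a(6)=229, a(7)=1176, a(8)=-4216, a(9)=7943; answer 7943
Part 2: S1 = 7943; r = -8; remainder = value at the root: -4*(-8)^3 + 4*(-8)^2 + 1*(-8)^1 + 3 = (2048) + (256) + (-8) + (3) = 2299; answer 2299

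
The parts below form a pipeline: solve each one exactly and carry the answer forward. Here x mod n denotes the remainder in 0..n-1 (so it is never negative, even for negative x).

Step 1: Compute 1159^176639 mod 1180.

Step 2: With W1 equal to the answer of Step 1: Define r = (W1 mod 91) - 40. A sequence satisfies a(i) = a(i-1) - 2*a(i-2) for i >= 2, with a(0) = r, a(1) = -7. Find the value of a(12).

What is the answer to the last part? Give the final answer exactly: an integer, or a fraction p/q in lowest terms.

-2477

Step 1: squarings mod 1180: 1159^1=1159, 1159^2=441, 1159^4=961, 1159^8=761, 1159^16=921, 1159^32=1001, 1159^64=181, 1159^128=901, 1159^256=1141, 1159^512=341, 1159^1024=641, 1159^2048=241, 1159^4096=261, 1159^8192=861, 1159^16384=281, 1159^32768=1081, 1159^65536=361, 1159^131072=521; 1159^176639 = 1159^1 * 1159^2 * 1159^4 * 1159^8 * 1159^16 * 1159^32 * 1159^64 * 1159^128 * 1159^256 * 1159^4096 * 1159^8192 * 1159^32768 * 1159^131072 = 1179 (mod 1180); answer 1179
Step 2: W1 = 1179; r = 47; a(2) = 1*(-7) - 2*(47) = -101; iterating: a(2)=-101, a(3)=-87, a(4)=115, a(5)=289, a(6)=59, a(7)=-519, a(8)=-637, a(9)=401, a(10)=1675, a(11)=873, a(12)=-2477; answer -2477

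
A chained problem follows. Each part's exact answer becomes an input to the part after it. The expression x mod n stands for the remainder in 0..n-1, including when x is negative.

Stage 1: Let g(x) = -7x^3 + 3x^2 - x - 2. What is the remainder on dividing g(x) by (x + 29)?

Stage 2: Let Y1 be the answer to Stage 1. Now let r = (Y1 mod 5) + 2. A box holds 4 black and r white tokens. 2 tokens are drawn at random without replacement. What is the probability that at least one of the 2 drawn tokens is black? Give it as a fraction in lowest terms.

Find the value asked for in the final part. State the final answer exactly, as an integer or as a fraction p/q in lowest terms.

13/18

Stage 1: remainder = value at the root: -7*(-29)^3 + 3*(-29)^2 - 1*(-29)^1 - 2 = (170723) + (2523) + (29) + (-2) = 173273; answer 173273
Stage 2: Y1 = 173273; r = 5; total draws C(9,2) = 36; complement C(5,2) = 10; favorable 36 - 10 = 26; P = 13/18; answer 13/18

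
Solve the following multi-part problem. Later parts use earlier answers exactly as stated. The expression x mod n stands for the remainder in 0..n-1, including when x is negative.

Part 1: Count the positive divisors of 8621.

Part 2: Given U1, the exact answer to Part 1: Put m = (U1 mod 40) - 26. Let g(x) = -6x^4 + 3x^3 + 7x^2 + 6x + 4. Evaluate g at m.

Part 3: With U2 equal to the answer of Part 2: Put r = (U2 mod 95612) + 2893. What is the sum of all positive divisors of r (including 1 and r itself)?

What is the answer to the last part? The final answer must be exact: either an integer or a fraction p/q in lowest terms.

120960

Part 1: 8621 = 37 * 233; number of divisors = (1+1) * (1+1) = 4; answer 4
Part 2: U1 = 4; m = -22; -6*(-22)^4 + 3*(-22)^3 + 7*(-22)^2 + 6*(-22)^1 + 4 = (-1405536) + (-31944) + (3388) + (-132) + (4) = -1434220; answer -1434220
Part 3: U2 = -1434220; r = 98465; 98465 = 5 * 47 * 419; sigma = (1 + 5) * (1 + 47) * (1 + 419) = 6 * 48 * 420 = 120960; answer 120960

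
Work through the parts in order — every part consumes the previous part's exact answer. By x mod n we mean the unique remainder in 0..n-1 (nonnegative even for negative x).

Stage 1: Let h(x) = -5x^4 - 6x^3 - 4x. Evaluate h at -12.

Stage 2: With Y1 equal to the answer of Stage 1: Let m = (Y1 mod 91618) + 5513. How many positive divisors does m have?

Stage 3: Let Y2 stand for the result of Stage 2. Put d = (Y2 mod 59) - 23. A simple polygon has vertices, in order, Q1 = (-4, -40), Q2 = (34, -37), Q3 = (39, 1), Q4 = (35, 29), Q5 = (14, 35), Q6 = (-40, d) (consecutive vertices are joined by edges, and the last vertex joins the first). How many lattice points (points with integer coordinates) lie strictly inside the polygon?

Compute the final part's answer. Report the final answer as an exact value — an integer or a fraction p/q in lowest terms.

3846

Stage 1: -5*(-12)^4 - 6*(-12)^3 - 4*(-12)^1 = (-103680) + (10368) + (48) = -93264; answer -93264
Stage 2: Y1 = -93264; m = 95485; 95485 = 5 * 13^2 * 113; number of divisors = (1+1) * (2+1) * (1+1) = 12; answer 12
Stage 3: Y2 = 12; d = -11; cross terms: (-4*-37 - 34*-40)=1508, (34*1 - 39*-37)=1477, (39*29 - 35*1)=1096, (35*35 - 14*29)=819, (14*-11 - -40*35)=1246, (-40*-40 - -4*-11)=1556; twice the area = |7702| = 7702; area = 3851; boundary points = 1 + 1 + 4 + 3 + 2 + 1 = 12; strictly interior points = area - boundary/2 + 1 = 3846; answer 3846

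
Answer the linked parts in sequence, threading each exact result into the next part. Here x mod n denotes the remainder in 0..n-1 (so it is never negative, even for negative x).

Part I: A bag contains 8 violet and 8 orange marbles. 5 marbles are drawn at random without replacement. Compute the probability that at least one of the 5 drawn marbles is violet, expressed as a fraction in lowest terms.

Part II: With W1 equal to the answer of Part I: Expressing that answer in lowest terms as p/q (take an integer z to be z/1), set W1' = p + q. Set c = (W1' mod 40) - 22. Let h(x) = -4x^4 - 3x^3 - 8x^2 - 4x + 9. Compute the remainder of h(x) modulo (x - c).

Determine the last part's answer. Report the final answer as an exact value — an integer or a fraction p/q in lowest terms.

Part I: total draws C(16,5) = 4368; complement C(8,5) = 56; favorable 4368 - 56 = 4312; P = 77/78; answer 77/78
Part II: W1 = 77/78; threaded value p + q = 155; c = 13; remainder = value at the root: -4*(13)^4 - 3*(13)^3 - 8*(13)^2 - 4*(13)^1 + 9 = (-114244) + (-6591) + (-1352) + (-52) + (9) = -122230; answer -122230

-122230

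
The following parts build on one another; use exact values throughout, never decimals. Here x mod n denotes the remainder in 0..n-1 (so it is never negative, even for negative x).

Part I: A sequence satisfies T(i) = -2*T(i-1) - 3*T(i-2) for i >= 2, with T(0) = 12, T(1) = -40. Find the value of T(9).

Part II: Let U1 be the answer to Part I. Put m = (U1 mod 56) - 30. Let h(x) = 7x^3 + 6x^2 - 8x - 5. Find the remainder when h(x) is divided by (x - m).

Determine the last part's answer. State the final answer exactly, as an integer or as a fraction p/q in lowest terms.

42619

Part I: T(2) = -2*(-40) - 3*(12) = 44; iterating: T(2)=44, T(3)=32, T(4)=-196, T(5)=296, T(6)=-4, T(7)=-880, T(8)=1772, T(9)=-904; answer -904
Part II: U1 = -904; m = 18; remainder = value at the root: 7*(18)^3 + 6*(18)^2 - 8*(18)^1 - 5 = (40824) + (1944) + (-144) + (-5) = 42619; answer 42619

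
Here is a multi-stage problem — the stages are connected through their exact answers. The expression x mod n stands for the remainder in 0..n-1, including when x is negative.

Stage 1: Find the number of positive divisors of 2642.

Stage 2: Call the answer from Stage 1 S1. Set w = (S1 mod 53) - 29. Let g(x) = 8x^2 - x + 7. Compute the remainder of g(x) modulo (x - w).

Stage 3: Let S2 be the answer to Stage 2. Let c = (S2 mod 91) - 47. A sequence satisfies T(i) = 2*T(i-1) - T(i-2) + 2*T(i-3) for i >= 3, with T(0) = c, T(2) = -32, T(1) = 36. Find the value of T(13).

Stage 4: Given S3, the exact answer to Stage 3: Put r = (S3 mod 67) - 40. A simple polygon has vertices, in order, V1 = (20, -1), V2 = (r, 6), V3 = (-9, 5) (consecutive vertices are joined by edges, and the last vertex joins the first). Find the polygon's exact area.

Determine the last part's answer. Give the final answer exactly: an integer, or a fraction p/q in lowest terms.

Stage 1: 2642 = 2 * 1321; number of divisors = (1+1) * (1+1) = 4; answer 4
Stage 2: S1 = 4; w = -25; remainder = value at the root: 8*(-25)^2 - 1*(-25)^1 + 7 = (5000) + (25) + (7) = 5032; answer 5032
Stage 3: S2 = 5032; c = -20; T(3) = 2*(-32) - 1*(36) + 2*(-20) = -140; iterating: T(3)=-140, T(4)=-176, T(5)=-276, T(6)=-656, T(7)=-1388, T(8)=-2672, T(9)=-5268, T(10)=-10640, T(11)=-21356, T(12)=-42608, T(13)=-85140; answer -85140
Stage 4: S3 = -85140; r = -23; cross terms: (20*6 - -23*-1)=97, (-23*5 - -9*6)=-61, (-9*-1 - 20*5)=-91; twice the area = |-55| = 55; area = 55/2; answer 55/2

55/2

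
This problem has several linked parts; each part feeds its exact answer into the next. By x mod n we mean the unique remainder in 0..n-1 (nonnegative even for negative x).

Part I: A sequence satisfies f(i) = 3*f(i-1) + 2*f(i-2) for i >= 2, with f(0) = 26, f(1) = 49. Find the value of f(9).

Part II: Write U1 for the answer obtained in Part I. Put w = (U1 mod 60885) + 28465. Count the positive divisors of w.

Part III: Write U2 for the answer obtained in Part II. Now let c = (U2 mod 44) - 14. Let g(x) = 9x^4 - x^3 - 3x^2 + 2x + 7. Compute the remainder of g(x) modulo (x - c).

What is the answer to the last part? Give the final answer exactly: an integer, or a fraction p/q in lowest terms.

11767

Part I: f(2) = 3*(49) + 2*(26) = 199; iterating: f(2)=199, f(3)=695, f(4)=2483, f(5)=8839, f(6)=31483, f(7)=112127, f(8)=399347, f(9)=1422295; answer 1422295
Part II: U1 = 1422295; w = 50405; 50405 = 5 * 17 * 593; number of divisors = (1+1) * (1+1) * (1+1) = 8; answer 8
Part III: U2 = 8; c = -6; remainder = value at the root: 9*(-6)^4 - 1*(-6)^3 - 3*(-6)^2 + 2*(-6)^1 + 7 = (11664) + (216) + (-108) + (-12) + (7) = 11767; answer 11767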